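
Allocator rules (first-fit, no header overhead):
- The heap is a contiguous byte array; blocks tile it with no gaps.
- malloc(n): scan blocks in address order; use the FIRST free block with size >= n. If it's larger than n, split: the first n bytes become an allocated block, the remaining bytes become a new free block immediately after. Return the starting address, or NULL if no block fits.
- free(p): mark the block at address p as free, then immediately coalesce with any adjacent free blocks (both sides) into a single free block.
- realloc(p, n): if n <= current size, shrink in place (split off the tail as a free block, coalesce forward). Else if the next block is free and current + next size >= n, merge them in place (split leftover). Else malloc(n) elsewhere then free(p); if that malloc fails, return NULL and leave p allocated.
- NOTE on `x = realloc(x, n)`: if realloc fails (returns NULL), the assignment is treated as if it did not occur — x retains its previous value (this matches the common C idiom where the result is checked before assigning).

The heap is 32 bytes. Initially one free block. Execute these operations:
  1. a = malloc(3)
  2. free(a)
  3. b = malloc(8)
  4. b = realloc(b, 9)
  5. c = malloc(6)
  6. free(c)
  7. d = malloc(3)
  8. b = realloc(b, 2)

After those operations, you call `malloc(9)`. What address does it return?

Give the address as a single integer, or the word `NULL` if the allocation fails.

Op 1: a = malloc(3) -> a = 0; heap: [0-2 ALLOC][3-31 FREE]
Op 2: free(a) -> (freed a); heap: [0-31 FREE]
Op 3: b = malloc(8) -> b = 0; heap: [0-7 ALLOC][8-31 FREE]
Op 4: b = realloc(b, 9) -> b = 0; heap: [0-8 ALLOC][9-31 FREE]
Op 5: c = malloc(6) -> c = 9; heap: [0-8 ALLOC][9-14 ALLOC][15-31 FREE]
Op 6: free(c) -> (freed c); heap: [0-8 ALLOC][9-31 FREE]
Op 7: d = malloc(3) -> d = 9; heap: [0-8 ALLOC][9-11 ALLOC][12-31 FREE]
Op 8: b = realloc(b, 2) -> b = 0; heap: [0-1 ALLOC][2-8 FREE][9-11 ALLOC][12-31 FREE]
malloc(9): first-fit scan over [0-1 ALLOC][2-8 FREE][9-11 ALLOC][12-31 FREE] -> 12

Answer: 12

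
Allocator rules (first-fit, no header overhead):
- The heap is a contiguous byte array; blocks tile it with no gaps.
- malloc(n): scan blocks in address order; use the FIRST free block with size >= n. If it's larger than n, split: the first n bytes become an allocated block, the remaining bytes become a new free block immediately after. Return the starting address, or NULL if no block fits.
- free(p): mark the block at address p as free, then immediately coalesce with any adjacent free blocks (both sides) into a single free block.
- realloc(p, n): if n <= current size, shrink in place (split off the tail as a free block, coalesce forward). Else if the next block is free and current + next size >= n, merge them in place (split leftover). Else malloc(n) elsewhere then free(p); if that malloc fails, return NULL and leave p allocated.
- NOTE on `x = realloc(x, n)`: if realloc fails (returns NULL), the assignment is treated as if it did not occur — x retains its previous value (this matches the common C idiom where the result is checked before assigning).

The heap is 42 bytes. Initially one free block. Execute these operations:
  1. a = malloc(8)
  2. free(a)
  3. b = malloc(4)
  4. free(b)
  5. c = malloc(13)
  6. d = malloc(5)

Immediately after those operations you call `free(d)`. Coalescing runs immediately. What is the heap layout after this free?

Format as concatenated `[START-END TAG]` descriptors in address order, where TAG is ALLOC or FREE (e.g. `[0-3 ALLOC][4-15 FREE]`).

Op 1: a = malloc(8) -> a = 0; heap: [0-7 ALLOC][8-41 FREE]
Op 2: free(a) -> (freed a); heap: [0-41 FREE]
Op 3: b = malloc(4) -> b = 0; heap: [0-3 ALLOC][4-41 FREE]
Op 4: free(b) -> (freed b); heap: [0-41 FREE]
Op 5: c = malloc(13) -> c = 0; heap: [0-12 ALLOC][13-41 FREE]
Op 6: d = malloc(5) -> d = 13; heap: [0-12 ALLOC][13-17 ALLOC][18-41 FREE]
free(d): d = 13 -> block [13-17 ALLOC]; mark free, coalesce with adjacent free neighbors -> [0-12 ALLOC][13-41 FREE]

Answer: [0-12 ALLOC][13-41 FREE]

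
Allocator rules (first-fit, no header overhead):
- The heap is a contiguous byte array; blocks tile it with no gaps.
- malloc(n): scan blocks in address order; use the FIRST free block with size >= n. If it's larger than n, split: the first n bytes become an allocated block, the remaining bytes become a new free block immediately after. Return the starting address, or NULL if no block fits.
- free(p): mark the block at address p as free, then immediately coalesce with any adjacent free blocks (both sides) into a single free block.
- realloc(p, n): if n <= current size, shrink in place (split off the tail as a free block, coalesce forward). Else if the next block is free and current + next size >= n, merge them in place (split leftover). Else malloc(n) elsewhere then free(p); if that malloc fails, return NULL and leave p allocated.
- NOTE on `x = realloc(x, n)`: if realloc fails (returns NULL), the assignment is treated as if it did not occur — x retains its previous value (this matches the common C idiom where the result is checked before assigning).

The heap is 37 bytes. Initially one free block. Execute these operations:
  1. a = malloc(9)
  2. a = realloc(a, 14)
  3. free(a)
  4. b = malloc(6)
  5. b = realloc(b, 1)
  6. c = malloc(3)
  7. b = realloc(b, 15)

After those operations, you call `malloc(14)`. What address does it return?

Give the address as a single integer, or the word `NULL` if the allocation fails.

Op 1: a = malloc(9) -> a = 0; heap: [0-8 ALLOC][9-36 FREE]
Op 2: a = realloc(a, 14) -> a = 0; heap: [0-13 ALLOC][14-36 FREE]
Op 3: free(a) -> (freed a); heap: [0-36 FREE]
Op 4: b = malloc(6) -> b = 0; heap: [0-5 ALLOC][6-36 FREE]
Op 5: b = realloc(b, 1) -> b = 0; heap: [0-0 ALLOC][1-36 FREE]
Op 6: c = malloc(3) -> c = 1; heap: [0-0 ALLOC][1-3 ALLOC][4-36 FREE]
Op 7: b = realloc(b, 15) -> b = 4; heap: [0-0 FREE][1-3 ALLOC][4-18 ALLOC][19-36 FREE]
malloc(14): first-fit scan over [0-0 FREE][1-3 ALLOC][4-18 ALLOC][19-36 FREE] -> 19

Answer: 19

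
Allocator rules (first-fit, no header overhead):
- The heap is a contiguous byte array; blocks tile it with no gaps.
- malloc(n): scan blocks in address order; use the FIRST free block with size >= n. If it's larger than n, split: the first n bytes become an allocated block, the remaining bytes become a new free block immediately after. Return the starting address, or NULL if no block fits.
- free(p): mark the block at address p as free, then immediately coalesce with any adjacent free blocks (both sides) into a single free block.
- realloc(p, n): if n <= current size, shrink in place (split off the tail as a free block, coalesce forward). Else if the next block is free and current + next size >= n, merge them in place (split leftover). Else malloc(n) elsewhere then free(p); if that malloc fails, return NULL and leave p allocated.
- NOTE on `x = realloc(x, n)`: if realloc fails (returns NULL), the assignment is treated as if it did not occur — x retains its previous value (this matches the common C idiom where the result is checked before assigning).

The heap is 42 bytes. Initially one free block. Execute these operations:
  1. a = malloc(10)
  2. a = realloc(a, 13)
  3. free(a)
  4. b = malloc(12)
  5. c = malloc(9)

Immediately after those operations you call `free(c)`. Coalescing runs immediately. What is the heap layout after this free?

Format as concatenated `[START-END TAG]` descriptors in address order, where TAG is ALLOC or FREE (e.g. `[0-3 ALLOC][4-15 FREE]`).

Op 1: a = malloc(10) -> a = 0; heap: [0-9 ALLOC][10-41 FREE]
Op 2: a = realloc(a, 13) -> a = 0; heap: [0-12 ALLOC][13-41 FREE]
Op 3: free(a) -> (freed a); heap: [0-41 FREE]
Op 4: b = malloc(12) -> b = 0; heap: [0-11 ALLOC][12-41 FREE]
Op 5: c = malloc(9) -> c = 12; heap: [0-11 ALLOC][12-20 ALLOC][21-41 FREE]
free(c): c = 12 -> block [12-20 ALLOC]; mark free, coalesce with adjacent free neighbors -> [0-11 ALLOC][12-41 FREE]

Answer: [0-11 ALLOC][12-41 FREE]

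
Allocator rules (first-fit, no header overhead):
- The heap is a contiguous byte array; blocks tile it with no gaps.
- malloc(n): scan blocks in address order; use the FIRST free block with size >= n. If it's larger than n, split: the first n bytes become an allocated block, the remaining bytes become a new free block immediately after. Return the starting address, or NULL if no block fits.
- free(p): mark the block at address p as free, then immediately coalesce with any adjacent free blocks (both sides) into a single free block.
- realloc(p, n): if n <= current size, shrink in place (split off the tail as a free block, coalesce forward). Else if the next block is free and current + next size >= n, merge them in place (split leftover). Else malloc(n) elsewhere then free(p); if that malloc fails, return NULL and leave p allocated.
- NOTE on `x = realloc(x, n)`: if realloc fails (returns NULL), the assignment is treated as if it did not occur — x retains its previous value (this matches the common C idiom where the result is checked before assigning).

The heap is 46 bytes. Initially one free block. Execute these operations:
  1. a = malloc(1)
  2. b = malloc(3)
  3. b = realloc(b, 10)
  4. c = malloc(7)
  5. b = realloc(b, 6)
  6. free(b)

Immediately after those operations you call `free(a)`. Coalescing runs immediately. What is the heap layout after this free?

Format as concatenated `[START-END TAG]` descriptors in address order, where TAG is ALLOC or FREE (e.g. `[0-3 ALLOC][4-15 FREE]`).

Answer: [0-10 FREE][11-17 ALLOC][18-45 FREE]

Derivation:
Op 1: a = malloc(1) -> a = 0; heap: [0-0 ALLOC][1-45 FREE]
Op 2: b = malloc(3) -> b = 1; heap: [0-0 ALLOC][1-3 ALLOC][4-45 FREE]
Op 3: b = realloc(b, 10) -> b = 1; heap: [0-0 ALLOC][1-10 ALLOC][11-45 FREE]
Op 4: c = malloc(7) -> c = 11; heap: [0-0 ALLOC][1-10 ALLOC][11-17 ALLOC][18-45 FREE]
Op 5: b = realloc(b, 6) -> b = 1; heap: [0-0 ALLOC][1-6 ALLOC][7-10 FREE][11-17 ALLOC][18-45 FREE]
Op 6: free(b) -> (freed b); heap: [0-0 ALLOC][1-10 FREE][11-17 ALLOC][18-45 FREE]
free(a): a = 0 -> block [0-0 ALLOC]; mark free, coalesce with adjacent free neighbors -> [0-10 FREE][11-17 ALLOC][18-45 FREE]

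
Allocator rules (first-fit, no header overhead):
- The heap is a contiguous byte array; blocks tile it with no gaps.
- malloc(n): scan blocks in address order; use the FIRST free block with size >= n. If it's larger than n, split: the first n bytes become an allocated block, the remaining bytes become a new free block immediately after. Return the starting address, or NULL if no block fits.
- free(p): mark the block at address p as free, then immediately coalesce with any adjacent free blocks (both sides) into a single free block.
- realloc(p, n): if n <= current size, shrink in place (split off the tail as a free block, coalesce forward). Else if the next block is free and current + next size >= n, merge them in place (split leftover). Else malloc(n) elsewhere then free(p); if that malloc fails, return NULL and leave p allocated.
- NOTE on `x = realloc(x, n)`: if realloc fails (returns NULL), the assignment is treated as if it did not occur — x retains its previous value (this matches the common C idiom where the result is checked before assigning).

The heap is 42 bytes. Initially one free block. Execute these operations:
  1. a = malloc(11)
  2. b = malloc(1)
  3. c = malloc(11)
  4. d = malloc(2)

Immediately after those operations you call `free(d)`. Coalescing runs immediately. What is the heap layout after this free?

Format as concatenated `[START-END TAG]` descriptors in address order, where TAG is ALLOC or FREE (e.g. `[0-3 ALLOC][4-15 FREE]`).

Op 1: a = malloc(11) -> a = 0; heap: [0-10 ALLOC][11-41 FREE]
Op 2: b = malloc(1) -> b = 11; heap: [0-10 ALLOC][11-11 ALLOC][12-41 FREE]
Op 3: c = malloc(11) -> c = 12; heap: [0-10 ALLOC][11-11 ALLOC][12-22 ALLOC][23-41 FREE]
Op 4: d = malloc(2) -> d = 23; heap: [0-10 ALLOC][11-11 ALLOC][12-22 ALLOC][23-24 ALLOC][25-41 FREE]
free(d): d = 23 -> block [23-24 ALLOC]; mark free, coalesce with adjacent free neighbors -> [0-10 ALLOC][11-11 ALLOC][12-22 ALLOC][23-41 FREE]

Answer: [0-10 ALLOC][11-11 ALLOC][12-22 ALLOC][23-41 FREE]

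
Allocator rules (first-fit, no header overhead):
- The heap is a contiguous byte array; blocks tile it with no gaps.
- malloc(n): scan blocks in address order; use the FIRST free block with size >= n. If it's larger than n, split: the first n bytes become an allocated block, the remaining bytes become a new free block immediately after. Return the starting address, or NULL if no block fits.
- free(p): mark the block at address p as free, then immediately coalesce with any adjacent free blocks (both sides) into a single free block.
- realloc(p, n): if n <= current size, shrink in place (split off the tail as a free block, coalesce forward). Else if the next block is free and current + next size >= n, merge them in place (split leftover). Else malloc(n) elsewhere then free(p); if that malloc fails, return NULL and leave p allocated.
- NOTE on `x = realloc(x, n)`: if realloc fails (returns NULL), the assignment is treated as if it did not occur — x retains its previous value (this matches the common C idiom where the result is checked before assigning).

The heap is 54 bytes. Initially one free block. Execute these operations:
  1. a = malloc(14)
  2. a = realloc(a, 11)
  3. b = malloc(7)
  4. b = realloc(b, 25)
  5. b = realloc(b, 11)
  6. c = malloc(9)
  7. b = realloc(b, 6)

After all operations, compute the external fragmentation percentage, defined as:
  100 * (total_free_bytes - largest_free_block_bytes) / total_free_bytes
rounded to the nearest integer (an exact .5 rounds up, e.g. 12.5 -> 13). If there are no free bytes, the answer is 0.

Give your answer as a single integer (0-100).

Answer: 18

Derivation:
Op 1: a = malloc(14) -> a = 0; heap: [0-13 ALLOC][14-53 FREE]
Op 2: a = realloc(a, 11) -> a = 0; heap: [0-10 ALLOC][11-53 FREE]
Op 3: b = malloc(7) -> b = 11; heap: [0-10 ALLOC][11-17 ALLOC][18-53 FREE]
Op 4: b = realloc(b, 25) -> b = 11; heap: [0-10 ALLOC][11-35 ALLOC][36-53 FREE]
Op 5: b = realloc(b, 11) -> b = 11; heap: [0-10 ALLOC][11-21 ALLOC][22-53 FREE]
Op 6: c = malloc(9) -> c = 22; heap: [0-10 ALLOC][11-21 ALLOC][22-30 ALLOC][31-53 FREE]
Op 7: b = realloc(b, 6) -> b = 11; heap: [0-10 ALLOC][11-16 ALLOC][17-21 FREE][22-30 ALLOC][31-53 FREE]
Free blocks: [5 23] total_free=28 largest=23 -> 100*(28-23)/28 = 500/28 ≈ 17.857 -> rounds to 18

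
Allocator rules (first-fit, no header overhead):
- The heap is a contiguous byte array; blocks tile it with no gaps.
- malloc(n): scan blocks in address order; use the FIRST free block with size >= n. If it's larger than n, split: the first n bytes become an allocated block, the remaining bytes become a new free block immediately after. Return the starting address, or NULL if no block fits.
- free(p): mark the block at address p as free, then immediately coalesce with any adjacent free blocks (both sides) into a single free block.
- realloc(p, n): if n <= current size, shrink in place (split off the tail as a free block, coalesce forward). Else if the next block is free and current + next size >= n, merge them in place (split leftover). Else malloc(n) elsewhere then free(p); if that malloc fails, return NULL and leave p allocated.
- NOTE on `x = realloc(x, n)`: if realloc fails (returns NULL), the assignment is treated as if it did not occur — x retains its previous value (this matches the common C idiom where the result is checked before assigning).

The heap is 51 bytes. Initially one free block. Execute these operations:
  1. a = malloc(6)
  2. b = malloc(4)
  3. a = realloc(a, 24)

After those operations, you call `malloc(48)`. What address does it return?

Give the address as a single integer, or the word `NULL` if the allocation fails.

Answer: NULL

Derivation:
Op 1: a = malloc(6) -> a = 0; heap: [0-5 ALLOC][6-50 FREE]
Op 2: b = malloc(4) -> b = 6; heap: [0-5 ALLOC][6-9 ALLOC][10-50 FREE]
Op 3: a = realloc(a, 24) -> a = 10; heap: [0-5 FREE][6-9 ALLOC][10-33 ALLOC][34-50 FREE]
malloc(48): first-fit scan over [0-5 FREE][6-9 ALLOC][10-33 ALLOC][34-50 FREE] -> NULL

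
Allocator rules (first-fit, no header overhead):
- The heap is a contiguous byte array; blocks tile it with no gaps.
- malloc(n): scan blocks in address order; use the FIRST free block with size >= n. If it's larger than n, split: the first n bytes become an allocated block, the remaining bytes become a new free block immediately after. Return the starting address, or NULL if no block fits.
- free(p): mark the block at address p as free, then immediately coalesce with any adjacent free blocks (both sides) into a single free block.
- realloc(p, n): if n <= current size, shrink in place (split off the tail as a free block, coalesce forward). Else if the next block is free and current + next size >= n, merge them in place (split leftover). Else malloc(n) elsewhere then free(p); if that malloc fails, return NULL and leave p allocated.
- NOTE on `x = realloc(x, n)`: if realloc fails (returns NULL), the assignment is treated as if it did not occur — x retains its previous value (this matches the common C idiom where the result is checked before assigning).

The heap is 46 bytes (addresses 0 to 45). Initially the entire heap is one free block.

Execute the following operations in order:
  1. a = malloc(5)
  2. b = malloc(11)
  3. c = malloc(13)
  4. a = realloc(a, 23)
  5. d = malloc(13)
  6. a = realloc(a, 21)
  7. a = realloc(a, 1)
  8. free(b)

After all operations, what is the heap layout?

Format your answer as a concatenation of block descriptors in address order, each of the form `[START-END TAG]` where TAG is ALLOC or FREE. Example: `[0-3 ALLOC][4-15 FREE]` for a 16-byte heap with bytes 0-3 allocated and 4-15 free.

Op 1: a = malloc(5) -> a = 0; heap: [0-4 ALLOC][5-45 FREE]
Op 2: b = malloc(11) -> b = 5; heap: [0-4 ALLOC][5-15 ALLOC][16-45 FREE]
Op 3: c = malloc(13) -> c = 16; heap: [0-4 ALLOC][5-15 ALLOC][16-28 ALLOC][29-45 FREE]
Op 4: a = realloc(a, 23) -> NULL (a unchanged); heap: [0-4 ALLOC][5-15 ALLOC][16-28 ALLOC][29-45 FREE]
Op 5: d = malloc(13) -> d = 29; heap: [0-4 ALLOC][5-15 ALLOC][16-28 ALLOC][29-41 ALLOC][42-45 FREE]
Op 6: a = realloc(a, 21) -> NULL (a unchanged); heap: [0-4 ALLOC][5-15 ALLOC][16-28 ALLOC][29-41 ALLOC][42-45 FREE]
Op 7: a = realloc(a, 1) -> a = 0; heap: [0-0 ALLOC][1-4 FREE][5-15 ALLOC][16-28 ALLOC][29-41 ALLOC][42-45 FREE]
Op 8: free(b) -> (freed b); heap: [0-0 ALLOC][1-15 FREE][16-28 ALLOC][29-41 ALLOC][42-45 FREE]

Answer: [0-0 ALLOC][1-15 FREE][16-28 ALLOC][29-41 ALLOC][42-45 FREE]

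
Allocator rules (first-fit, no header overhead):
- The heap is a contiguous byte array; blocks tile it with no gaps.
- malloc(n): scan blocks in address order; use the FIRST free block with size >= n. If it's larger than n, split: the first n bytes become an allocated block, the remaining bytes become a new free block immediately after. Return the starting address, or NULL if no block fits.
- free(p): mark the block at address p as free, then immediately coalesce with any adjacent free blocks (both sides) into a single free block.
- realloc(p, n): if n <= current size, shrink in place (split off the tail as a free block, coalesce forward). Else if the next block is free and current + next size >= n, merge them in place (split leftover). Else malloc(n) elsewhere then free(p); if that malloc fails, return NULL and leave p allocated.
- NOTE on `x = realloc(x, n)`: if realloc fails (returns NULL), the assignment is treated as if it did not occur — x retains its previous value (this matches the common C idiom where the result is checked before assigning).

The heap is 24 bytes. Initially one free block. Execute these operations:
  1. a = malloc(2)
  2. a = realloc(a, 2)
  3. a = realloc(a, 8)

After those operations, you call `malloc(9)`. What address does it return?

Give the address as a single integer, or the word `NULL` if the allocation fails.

Op 1: a = malloc(2) -> a = 0; heap: [0-1 ALLOC][2-23 FREE]
Op 2: a = realloc(a, 2) -> a = 0; heap: [0-1 ALLOC][2-23 FREE]
Op 3: a = realloc(a, 8) -> a = 0; heap: [0-7 ALLOC][8-23 FREE]
malloc(9): first-fit scan over [0-7 ALLOC][8-23 FREE] -> 8

Answer: 8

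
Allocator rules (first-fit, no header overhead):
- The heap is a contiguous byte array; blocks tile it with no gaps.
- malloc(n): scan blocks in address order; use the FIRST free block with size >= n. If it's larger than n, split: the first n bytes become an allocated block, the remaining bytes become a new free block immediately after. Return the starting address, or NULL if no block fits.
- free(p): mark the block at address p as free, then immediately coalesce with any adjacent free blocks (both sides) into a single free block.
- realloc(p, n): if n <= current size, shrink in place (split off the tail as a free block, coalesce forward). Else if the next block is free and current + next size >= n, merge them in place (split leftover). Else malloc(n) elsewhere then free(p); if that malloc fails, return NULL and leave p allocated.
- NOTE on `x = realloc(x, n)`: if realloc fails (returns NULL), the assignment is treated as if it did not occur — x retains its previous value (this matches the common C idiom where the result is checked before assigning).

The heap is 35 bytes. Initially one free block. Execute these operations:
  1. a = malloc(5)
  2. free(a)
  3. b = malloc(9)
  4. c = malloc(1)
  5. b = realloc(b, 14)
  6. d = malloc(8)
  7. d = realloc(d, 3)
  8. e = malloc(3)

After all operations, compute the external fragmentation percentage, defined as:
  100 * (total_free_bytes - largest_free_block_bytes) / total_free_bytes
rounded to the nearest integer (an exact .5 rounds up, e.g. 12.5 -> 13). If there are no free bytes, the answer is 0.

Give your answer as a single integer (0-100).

Op 1: a = malloc(5) -> a = 0; heap: [0-4 ALLOC][5-34 FREE]
Op 2: free(a) -> (freed a); heap: [0-34 FREE]
Op 3: b = malloc(9) -> b = 0; heap: [0-8 ALLOC][9-34 FREE]
Op 4: c = malloc(1) -> c = 9; heap: [0-8 ALLOC][9-9 ALLOC][10-34 FREE]
Op 5: b = realloc(b, 14) -> b = 10; heap: [0-8 FREE][9-9 ALLOC][10-23 ALLOC][24-34 FREE]
Op 6: d = malloc(8) -> d = 0; heap: [0-7 ALLOC][8-8 FREE][9-9 ALLOC][10-23 ALLOC][24-34 FREE]
Op 7: d = realloc(d, 3) -> d = 0; heap: [0-2 ALLOC][3-8 FREE][9-9 ALLOC][10-23 ALLOC][24-34 FREE]
Op 8: e = malloc(3) -> e = 3; heap: [0-2 ALLOC][3-5 ALLOC][6-8 FREE][9-9 ALLOC][10-23 ALLOC][24-34 FREE]
Free blocks: [3 11] total_free=14 largest=11 -> 100*(14-11)/14 = 300/14 ≈ 21.429 -> rounds to 21

Answer: 21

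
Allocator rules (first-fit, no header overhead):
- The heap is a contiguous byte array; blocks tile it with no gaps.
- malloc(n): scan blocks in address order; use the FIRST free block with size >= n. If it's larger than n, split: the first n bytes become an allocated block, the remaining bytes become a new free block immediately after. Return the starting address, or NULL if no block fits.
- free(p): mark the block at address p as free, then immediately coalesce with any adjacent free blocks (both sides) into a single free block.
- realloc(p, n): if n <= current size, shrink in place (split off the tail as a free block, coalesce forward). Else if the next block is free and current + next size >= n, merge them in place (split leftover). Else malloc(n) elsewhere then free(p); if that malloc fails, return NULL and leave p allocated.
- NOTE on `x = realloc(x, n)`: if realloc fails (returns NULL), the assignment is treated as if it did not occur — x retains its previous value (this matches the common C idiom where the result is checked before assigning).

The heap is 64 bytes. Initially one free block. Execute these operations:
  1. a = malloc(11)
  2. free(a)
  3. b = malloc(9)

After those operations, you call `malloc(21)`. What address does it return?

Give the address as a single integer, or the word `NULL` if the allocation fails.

Answer: 9

Derivation:
Op 1: a = malloc(11) -> a = 0; heap: [0-10 ALLOC][11-63 FREE]
Op 2: free(a) -> (freed a); heap: [0-63 FREE]
Op 3: b = malloc(9) -> b = 0; heap: [0-8 ALLOC][9-63 FREE]
malloc(21): first-fit scan over [0-8 ALLOC][9-63 FREE] -> 9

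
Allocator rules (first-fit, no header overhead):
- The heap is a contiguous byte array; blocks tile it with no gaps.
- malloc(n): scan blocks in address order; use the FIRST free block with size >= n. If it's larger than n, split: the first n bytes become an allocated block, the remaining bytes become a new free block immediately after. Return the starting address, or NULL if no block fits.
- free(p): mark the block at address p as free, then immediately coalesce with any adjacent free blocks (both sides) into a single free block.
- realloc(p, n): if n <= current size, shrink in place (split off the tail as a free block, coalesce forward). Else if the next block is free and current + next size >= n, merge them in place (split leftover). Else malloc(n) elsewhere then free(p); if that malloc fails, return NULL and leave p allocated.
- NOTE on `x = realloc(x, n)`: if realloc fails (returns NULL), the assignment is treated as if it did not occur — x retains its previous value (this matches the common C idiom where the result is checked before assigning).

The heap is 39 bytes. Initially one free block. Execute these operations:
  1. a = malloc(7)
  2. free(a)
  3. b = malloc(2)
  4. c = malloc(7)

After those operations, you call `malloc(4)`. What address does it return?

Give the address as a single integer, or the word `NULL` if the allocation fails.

Op 1: a = malloc(7) -> a = 0; heap: [0-6 ALLOC][7-38 FREE]
Op 2: free(a) -> (freed a); heap: [0-38 FREE]
Op 3: b = malloc(2) -> b = 0; heap: [0-1 ALLOC][2-38 FREE]
Op 4: c = malloc(7) -> c = 2; heap: [0-1 ALLOC][2-8 ALLOC][9-38 FREE]
malloc(4): first-fit scan over [0-1 ALLOC][2-8 ALLOC][9-38 FREE] -> 9

Answer: 9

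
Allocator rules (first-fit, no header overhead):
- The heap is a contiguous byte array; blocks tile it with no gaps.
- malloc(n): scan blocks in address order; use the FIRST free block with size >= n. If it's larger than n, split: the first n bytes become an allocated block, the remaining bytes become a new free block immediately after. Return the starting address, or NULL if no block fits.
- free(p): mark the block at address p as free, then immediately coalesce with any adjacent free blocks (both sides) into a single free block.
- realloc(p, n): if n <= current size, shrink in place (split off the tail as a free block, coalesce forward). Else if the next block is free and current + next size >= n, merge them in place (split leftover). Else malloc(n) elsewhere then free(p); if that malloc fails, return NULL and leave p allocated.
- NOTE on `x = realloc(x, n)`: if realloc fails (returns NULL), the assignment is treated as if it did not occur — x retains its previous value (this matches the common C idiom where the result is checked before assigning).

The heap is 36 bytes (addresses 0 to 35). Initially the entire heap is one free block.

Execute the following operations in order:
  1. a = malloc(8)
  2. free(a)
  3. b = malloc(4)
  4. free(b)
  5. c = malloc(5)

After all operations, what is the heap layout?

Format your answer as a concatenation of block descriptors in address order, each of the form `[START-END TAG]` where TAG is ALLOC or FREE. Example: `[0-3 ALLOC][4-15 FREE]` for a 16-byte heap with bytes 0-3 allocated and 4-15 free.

Answer: [0-4 ALLOC][5-35 FREE]

Derivation:
Op 1: a = malloc(8) -> a = 0; heap: [0-7 ALLOC][8-35 FREE]
Op 2: free(a) -> (freed a); heap: [0-35 FREE]
Op 3: b = malloc(4) -> b = 0; heap: [0-3 ALLOC][4-35 FREE]
Op 4: free(b) -> (freed b); heap: [0-35 FREE]
Op 5: c = malloc(5) -> c = 0; heap: [0-4 ALLOC][5-35 FREE]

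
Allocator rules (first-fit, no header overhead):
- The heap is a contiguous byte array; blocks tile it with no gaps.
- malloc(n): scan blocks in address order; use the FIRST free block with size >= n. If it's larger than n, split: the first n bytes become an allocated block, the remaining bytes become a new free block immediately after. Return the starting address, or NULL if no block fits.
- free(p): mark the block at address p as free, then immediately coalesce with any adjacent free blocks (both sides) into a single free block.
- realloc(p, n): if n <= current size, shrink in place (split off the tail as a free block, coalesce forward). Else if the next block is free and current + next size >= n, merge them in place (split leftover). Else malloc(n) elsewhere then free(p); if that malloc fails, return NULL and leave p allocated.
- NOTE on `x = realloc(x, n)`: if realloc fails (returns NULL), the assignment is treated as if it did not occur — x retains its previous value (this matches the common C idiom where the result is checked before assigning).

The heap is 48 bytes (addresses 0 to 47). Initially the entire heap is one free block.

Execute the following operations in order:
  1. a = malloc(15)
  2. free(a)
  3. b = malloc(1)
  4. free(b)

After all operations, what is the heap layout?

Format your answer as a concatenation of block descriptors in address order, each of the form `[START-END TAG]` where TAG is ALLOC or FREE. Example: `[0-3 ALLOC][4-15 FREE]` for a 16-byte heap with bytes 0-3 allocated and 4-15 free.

Answer: [0-47 FREE]

Derivation:
Op 1: a = malloc(15) -> a = 0; heap: [0-14 ALLOC][15-47 FREE]
Op 2: free(a) -> (freed a); heap: [0-47 FREE]
Op 3: b = malloc(1) -> b = 0; heap: [0-0 ALLOC][1-47 FREE]
Op 4: free(b) -> (freed b); heap: [0-47 FREE]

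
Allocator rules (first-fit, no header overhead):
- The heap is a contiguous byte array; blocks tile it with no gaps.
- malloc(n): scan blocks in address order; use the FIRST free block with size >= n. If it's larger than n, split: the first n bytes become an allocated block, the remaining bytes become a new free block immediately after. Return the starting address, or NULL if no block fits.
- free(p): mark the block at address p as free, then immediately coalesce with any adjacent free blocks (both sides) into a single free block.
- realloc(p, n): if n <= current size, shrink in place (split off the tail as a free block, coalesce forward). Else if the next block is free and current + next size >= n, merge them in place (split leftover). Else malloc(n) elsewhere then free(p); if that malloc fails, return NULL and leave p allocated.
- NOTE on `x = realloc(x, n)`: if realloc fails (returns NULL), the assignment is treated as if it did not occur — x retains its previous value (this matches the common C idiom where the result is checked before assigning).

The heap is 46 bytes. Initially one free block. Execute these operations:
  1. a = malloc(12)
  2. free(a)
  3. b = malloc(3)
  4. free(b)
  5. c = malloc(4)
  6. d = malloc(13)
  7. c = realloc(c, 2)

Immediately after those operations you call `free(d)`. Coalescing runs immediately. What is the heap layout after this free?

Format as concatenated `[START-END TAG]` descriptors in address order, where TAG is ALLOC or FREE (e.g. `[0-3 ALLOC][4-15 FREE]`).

Op 1: a = malloc(12) -> a = 0; heap: [0-11 ALLOC][12-45 FREE]
Op 2: free(a) -> (freed a); heap: [0-45 FREE]
Op 3: b = malloc(3) -> b = 0; heap: [0-2 ALLOC][3-45 FREE]
Op 4: free(b) -> (freed b); heap: [0-45 FREE]
Op 5: c = malloc(4) -> c = 0; heap: [0-3 ALLOC][4-45 FREE]
Op 6: d = malloc(13) -> d = 4; heap: [0-3 ALLOC][4-16 ALLOC][17-45 FREE]
Op 7: c = realloc(c, 2) -> c = 0; heap: [0-1 ALLOC][2-3 FREE][4-16 ALLOC][17-45 FREE]
free(d): d = 4 -> block [4-16 ALLOC]; mark free, coalesce with adjacent free neighbors -> [0-1 ALLOC][2-45 FREE]

Answer: [0-1 ALLOC][2-45 FREE]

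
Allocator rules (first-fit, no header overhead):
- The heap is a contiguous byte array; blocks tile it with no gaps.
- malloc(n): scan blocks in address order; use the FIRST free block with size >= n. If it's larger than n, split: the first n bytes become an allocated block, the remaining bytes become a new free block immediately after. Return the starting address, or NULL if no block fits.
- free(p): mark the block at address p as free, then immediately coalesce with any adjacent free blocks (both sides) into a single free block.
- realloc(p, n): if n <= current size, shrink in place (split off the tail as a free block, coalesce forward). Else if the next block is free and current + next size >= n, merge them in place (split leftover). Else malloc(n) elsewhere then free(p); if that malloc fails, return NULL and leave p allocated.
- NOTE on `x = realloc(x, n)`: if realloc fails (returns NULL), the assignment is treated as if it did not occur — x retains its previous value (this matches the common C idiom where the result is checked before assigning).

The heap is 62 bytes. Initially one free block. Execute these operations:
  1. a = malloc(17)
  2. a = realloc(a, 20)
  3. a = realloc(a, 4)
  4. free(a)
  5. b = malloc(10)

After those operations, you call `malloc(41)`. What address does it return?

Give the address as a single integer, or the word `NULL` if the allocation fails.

Answer: 10

Derivation:
Op 1: a = malloc(17) -> a = 0; heap: [0-16 ALLOC][17-61 FREE]
Op 2: a = realloc(a, 20) -> a = 0; heap: [0-19 ALLOC][20-61 FREE]
Op 3: a = realloc(a, 4) -> a = 0; heap: [0-3 ALLOC][4-61 FREE]
Op 4: free(a) -> (freed a); heap: [0-61 FREE]
Op 5: b = malloc(10) -> b = 0; heap: [0-9 ALLOC][10-61 FREE]
malloc(41): first-fit scan over [0-9 ALLOC][10-61 FREE] -> 10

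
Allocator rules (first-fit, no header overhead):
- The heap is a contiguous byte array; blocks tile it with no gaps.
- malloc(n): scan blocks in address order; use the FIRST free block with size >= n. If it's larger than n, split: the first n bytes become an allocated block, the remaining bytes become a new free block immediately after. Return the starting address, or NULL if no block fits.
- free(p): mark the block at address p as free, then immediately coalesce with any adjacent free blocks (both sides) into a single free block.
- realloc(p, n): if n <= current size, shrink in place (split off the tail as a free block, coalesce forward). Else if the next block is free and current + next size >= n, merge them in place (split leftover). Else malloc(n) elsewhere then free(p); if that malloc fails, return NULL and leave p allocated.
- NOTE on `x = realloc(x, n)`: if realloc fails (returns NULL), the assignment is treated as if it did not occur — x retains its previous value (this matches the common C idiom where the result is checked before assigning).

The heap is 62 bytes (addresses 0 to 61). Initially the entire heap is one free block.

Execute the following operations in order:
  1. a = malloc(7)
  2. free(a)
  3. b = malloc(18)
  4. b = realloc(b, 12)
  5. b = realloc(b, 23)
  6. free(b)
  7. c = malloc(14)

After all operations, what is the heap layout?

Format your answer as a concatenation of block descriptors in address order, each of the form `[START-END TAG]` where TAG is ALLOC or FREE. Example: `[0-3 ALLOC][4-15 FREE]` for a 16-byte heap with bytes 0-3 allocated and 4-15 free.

Answer: [0-13 ALLOC][14-61 FREE]

Derivation:
Op 1: a = malloc(7) -> a = 0; heap: [0-6 ALLOC][7-61 FREE]
Op 2: free(a) -> (freed a); heap: [0-61 FREE]
Op 3: b = malloc(18) -> b = 0; heap: [0-17 ALLOC][18-61 FREE]
Op 4: b = realloc(b, 12) -> b = 0; heap: [0-11 ALLOC][12-61 FREE]
Op 5: b = realloc(b, 23) -> b = 0; heap: [0-22 ALLOC][23-61 FREE]
Op 6: free(b) -> (freed b); heap: [0-61 FREE]
Op 7: c = malloc(14) -> c = 0; heap: [0-13 ALLOC][14-61 FREE]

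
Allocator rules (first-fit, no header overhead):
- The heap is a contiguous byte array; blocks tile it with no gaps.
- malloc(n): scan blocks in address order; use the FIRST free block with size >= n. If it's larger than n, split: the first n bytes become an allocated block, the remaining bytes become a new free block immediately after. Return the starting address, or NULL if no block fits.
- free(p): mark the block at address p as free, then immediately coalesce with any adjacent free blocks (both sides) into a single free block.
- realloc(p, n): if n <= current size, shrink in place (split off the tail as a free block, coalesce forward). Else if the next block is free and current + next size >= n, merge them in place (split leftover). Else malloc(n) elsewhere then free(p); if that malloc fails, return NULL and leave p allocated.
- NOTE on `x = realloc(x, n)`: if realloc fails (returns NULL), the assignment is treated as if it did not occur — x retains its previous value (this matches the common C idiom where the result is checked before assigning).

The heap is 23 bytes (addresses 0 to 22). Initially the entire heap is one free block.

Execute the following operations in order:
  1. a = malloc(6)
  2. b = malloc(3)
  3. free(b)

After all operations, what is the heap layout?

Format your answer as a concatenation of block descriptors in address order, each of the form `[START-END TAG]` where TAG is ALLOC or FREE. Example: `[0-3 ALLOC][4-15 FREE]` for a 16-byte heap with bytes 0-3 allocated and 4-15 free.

Op 1: a = malloc(6) -> a = 0; heap: [0-5 ALLOC][6-22 FREE]
Op 2: b = malloc(3) -> b = 6; heap: [0-5 ALLOC][6-8 ALLOC][9-22 FREE]
Op 3: free(b) -> (freed b); heap: [0-5 ALLOC][6-22 FREE]

Answer: [0-5 ALLOC][6-22 FREE]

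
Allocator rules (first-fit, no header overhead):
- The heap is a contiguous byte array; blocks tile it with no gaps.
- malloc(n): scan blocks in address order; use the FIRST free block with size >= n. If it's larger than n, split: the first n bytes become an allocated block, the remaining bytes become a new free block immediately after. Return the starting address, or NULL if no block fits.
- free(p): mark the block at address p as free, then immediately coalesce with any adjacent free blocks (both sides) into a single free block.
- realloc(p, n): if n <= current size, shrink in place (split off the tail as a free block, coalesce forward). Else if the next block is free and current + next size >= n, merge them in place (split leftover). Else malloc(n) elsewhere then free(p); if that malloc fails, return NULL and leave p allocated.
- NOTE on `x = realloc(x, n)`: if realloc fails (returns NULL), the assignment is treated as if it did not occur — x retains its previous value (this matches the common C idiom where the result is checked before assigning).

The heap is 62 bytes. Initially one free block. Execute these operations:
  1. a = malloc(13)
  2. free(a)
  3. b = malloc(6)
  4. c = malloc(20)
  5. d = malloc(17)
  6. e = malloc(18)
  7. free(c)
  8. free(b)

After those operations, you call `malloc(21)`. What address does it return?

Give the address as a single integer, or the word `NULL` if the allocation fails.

Op 1: a = malloc(13) -> a = 0; heap: [0-12 ALLOC][13-61 FREE]
Op 2: free(a) -> (freed a); heap: [0-61 FREE]
Op 3: b = malloc(6) -> b = 0; heap: [0-5 ALLOC][6-61 FREE]
Op 4: c = malloc(20) -> c = 6; heap: [0-5 ALLOC][6-25 ALLOC][26-61 FREE]
Op 5: d = malloc(17) -> d = 26; heap: [0-5 ALLOC][6-25 ALLOC][26-42 ALLOC][43-61 FREE]
Op 6: e = malloc(18) -> e = 43; heap: [0-5 ALLOC][6-25 ALLOC][26-42 ALLOC][43-60 ALLOC][61-61 FREE]
Op 7: free(c) -> (freed c); heap: [0-5 ALLOC][6-25 FREE][26-42 ALLOC][43-60 ALLOC][61-61 FREE]
Op 8: free(b) -> (freed b); heap: [0-25 FREE][26-42 ALLOC][43-60 ALLOC][61-61 FREE]
malloc(21): first-fit scan over [0-25 FREE][26-42 ALLOC][43-60 ALLOC][61-61 FREE] -> 0

Answer: 0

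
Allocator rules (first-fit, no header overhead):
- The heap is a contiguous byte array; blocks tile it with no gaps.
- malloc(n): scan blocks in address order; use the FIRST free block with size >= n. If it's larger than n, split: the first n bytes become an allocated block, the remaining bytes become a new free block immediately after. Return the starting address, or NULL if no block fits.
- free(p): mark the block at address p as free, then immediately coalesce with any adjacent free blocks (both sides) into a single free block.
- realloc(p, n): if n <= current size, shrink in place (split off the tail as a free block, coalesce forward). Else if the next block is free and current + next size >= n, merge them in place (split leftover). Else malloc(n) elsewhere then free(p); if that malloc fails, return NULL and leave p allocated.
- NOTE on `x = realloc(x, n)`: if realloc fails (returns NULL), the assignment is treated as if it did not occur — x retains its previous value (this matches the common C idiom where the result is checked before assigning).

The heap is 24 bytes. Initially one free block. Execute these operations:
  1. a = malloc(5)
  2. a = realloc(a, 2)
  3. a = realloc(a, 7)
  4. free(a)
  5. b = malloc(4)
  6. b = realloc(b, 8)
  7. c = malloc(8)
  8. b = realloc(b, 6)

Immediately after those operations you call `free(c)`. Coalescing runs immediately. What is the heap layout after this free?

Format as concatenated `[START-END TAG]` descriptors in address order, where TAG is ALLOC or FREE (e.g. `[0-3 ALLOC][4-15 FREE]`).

Op 1: a = malloc(5) -> a = 0; heap: [0-4 ALLOC][5-23 FREE]
Op 2: a = realloc(a, 2) -> a = 0; heap: [0-1 ALLOC][2-23 FREE]
Op 3: a = realloc(a, 7) -> a = 0; heap: [0-6 ALLOC][7-23 FREE]
Op 4: free(a) -> (freed a); heap: [0-23 FREE]
Op 5: b = malloc(4) -> b = 0; heap: [0-3 ALLOC][4-23 FREE]
Op 6: b = realloc(b, 8) -> b = 0; heap: [0-7 ALLOC][8-23 FREE]
Op 7: c = malloc(8) -> c = 8; heap: [0-7 ALLOC][8-15 ALLOC][16-23 FREE]
Op 8: b = realloc(b, 6) -> b = 0; heap: [0-5 ALLOC][6-7 FREE][8-15 ALLOC][16-23 FREE]
free(c): c = 8 -> block [8-15 ALLOC]; mark free, coalesce with adjacent free neighbors -> [0-5 ALLOC][6-23 FREE]

Answer: [0-5 ALLOC][6-23 FREE]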